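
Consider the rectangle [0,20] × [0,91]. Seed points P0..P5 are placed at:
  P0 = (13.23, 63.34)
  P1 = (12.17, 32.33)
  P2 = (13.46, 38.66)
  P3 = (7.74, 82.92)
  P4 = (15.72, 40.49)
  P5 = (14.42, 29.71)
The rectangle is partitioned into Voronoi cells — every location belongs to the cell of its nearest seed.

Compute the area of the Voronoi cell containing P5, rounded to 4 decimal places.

Area of P5's cell: 561.0562

1. box [0,20]×[0,91]: [(0, 0) (20, 0) (20, 91) (0, 91)]
2. ⊥bis P5·P0 via (13.825,46.525): [(0, 46.0358) (0, 0) (20, 0) (20, 46.7435)]  |A|=927.793
3. ⊥bis P5·P1 via (13.295,31.02): [(0, 19.6025) (0, 0) (20, 0) (20, 36.7781)]  |A|=563.8065
4. ⊥bis P5·P2 via (13.94,34.185): [(17.4144, 34.5577) (0, 19.6025) (0, 0) (20, 0) (20, 34.835)]  |A|=561.2945
5. ⊥bis P5·P3 via (11.08,56.315): [(17.4144, 34.5577) (0, 19.6025) (0, 0) (20, 0) (20, 34.835)]  |A|=561.2945
6. ⊥bis P5·P4 via (15.07,35.1): [(18.5537, 34.6799) (17.4144, 34.5577) (0, 19.6025) (0, 0) (20, 0) (20, 34.5055)]  |A|=561.0562
7. canonical 6-gon: [(18.5537, 34.6799) (17.4144, 34.5577) (0, 19.6025) (0, 0) (20, 0) (20, 34.5055)]
8. shoelace: 561.0562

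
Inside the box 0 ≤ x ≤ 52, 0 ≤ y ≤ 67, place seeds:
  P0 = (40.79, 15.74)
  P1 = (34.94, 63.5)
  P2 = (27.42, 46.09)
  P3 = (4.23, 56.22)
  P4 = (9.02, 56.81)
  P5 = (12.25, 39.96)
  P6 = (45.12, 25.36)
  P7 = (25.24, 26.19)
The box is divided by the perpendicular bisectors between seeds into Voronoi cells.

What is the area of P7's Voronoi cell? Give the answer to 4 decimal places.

Area of P7's cell: 845.0830

1. box [0,52]×[0,67]: [(0, 0) (52, 0) (52, 67) (0, 67)]
2. ⊥bis P7·P0 via (33.015,20.965): [(0, 0) (18.926, 0) (52, 49.2154) (52, 67) (0, 67)]  |A|=2670.1243
3. ⊥bis P7·P1 via (30.09,44.845): [(0, 52.6679) (0, 0) (18.926, 0) (46.2411, 40.646)]  |A|=1602.3441
4. ⊥bis P7·P2 via (26.33,36.14): [(0, 39.0244) (0, 0) (18.926, 0) (42.0553, 34.4173)]  |A|=1146.2823
5. ⊥bis P7·P3 via (14.735,41.205): [(10.0453, 37.9239) (0, 30.8959) (0, 0) (18.926, 0) (42.0553, 34.4173)]  |A|=1105.4556
6. ⊥bis P7·P4 via (17.13,41.5): [(10.322, 37.8936) (9.0046, 37.1958) (0, 30.8959) (0, 0) (18.926, 0) (42.0553, 34.4173)]  |A|=1105.3391
7. ⊥bis P7·P5 via (18.745,33.075): [(22.4452, 36.5656) (0, 15.3918) (0, 0) (18.926, 0) (42.0553, 34.4173)]  |A|=881.0636
8. ⊥bis P7·P6 via (35.18,25.775): [(35.5705, 35.1277) (22.4452, 36.5656) (0, 15.3918) (0, 0) (18.926, 0) (35.1093, 24.0814)]  |A|=845.083
9. canonical 6-gon: [(35.5705, 35.1277) (22.4452, 36.5656) (0, 15.3918) (0, 0) (18.926, 0) (35.1093, 24.0814)]
10. shoelace: 845.083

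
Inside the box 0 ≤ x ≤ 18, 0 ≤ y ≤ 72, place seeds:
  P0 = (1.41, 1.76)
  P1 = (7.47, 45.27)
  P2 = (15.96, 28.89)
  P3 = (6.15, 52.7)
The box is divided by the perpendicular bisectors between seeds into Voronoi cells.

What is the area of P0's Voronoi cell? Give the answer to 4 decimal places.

Area of P0's cell: 272.8091

1. box [0,18]×[0,72]: [(0, 0) (18, 0) (18, 72) (0, 72)]
2. ⊥bis P0·P1 via (4.44,23.515): [(0, 24.1334) (0, 0) (18, 0) (18, 21.6264)]  |A|=411.838
3. ⊥bis P0·P2 via (8.685,15.325): [(0, 19.9828) (0, 0) (18, 0) (18, 10.3293)]  |A|=272.8091
4. ⊥bis P0·P3 via (3.78,27.23): [(0, 19.9828) (0, 0) (18, 0) (18, 10.3293)]  |A|=272.8091
5. canonical 4-gon: [(0, 19.9828) (0, 0) (18, 0) (18, 10.3293)]
6. shoelace: 272.8091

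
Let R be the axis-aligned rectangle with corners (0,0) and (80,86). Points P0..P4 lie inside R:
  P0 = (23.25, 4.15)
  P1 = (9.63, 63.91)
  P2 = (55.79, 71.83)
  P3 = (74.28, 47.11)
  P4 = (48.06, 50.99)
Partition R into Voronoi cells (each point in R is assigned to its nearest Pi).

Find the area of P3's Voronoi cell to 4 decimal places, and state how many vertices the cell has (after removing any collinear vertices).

Area of P3's cell: 1234.9223 (5 vertices)

1. box [0,80]×[0,86]: [(0, 0) (80, 0) (80, 86) (0, 86)]
2. ⊥bis P3·P0 via (48.765,25.63): [(0, 83.5555) (70.3418, 0) (80, 0) (80, 86) (0, 86)]  |A|=3941.2785
3. ⊥bis P3·P1 via (41.955,55.51): [(37.6281, 38.859) (70.3418, 0) (80, 0) (80, 86) (49.8782, 86)]  |A|=2719.6341
4. ⊥bis P3·P2 via (65.035,59.47): [(37.6639, 38.9971) (37.6281, 38.859) (70.3418, 0) (80, 0) (80, 70.6635)]  |A|=1687.0826
5. ⊥bis P3·P4 via (61.17,49.05): [(62.4228, 57.5161) (56.3679, 16.5989) (70.3418, 0) (80, 0) (80, 70.6635)]  |A|=1234.9223
6. canonical 5-gon: [(62.4228, 57.5161) (56.3679, 16.5989) (70.3418, 0) (80, 0) (80, 70.6635)]
7. shoelace: 1234.9223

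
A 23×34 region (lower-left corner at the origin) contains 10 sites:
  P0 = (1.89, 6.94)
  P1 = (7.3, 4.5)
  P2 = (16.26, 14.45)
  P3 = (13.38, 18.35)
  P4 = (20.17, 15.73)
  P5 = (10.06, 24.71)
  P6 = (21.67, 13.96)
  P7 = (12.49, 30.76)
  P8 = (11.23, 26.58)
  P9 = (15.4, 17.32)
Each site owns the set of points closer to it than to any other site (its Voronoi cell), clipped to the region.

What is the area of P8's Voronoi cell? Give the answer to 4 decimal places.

Area of P8's cell: 51.5920

1. box [0,23]×[0,34]: [(0, 0) (23, 0) (23, 34) (0, 34)]
2. ⊥bis P8·P0 via (6.56,16.76): [(0, 19.8797) (23, 8.9418) (23, 34) (0, 34)]  |A|=450.5531
3. ⊥bis P8·P1 via (9.265,15.54): [(0, 19.8797) (9.0419, 15.5797) (23, 13.0953) (23, 34) (0, 34)]  |A|=421.5655
4. ⊥bis P8·P2 via (13.745,20.515): [(0, 19.8797) (5.6888, 17.1743) (23, 24.3528) (23, 34) (0, 34)]  |A|=317.1616
5. ⊥bis P8·P3 via (12.305,22.465): [(0, 19.8797) (0.854, 19.4735) (23, 25.259) (23, 34) (0, 34)]  |A|=269.8732
6. ⊥bis P8·P4 via (15.7,21.155): [(0, 19.8797) (0.854, 19.4735) (19.6041, 24.3718) (23, 27.1699) (23, 34) (0, 34)]  |A|=266.6284
7. ⊥bis P8·P5 via (10.645,25.645): [(0, 32.3052) (14.7194, 23.0957) (19.6041, 24.3718) (23, 27.1699) (23, 34) (0, 34)]  |A|=170.8174
8. ⊥bis P8·P6 via (16.45,20.27): [(0, 32.3052) (14.7194, 23.0957) (19.6041, 24.3718) (23, 27.1699) (23, 34) (0, 34)]  |A|=170.8174
9. ⊥bis P8·P7 via (11.86,28.67): [(0.1857, 32.189) (14.7194, 23.0957) (19.6041, 24.3718) (21.3491, 25.8096)]  |A|=52.2625
10. ⊥bis P8·P9 via (13.315,21.95): [(0.1857, 32.189) (14.7194, 23.0957) (17.4341, 23.8049) (20.7022, 25.2766) (21.3491, 25.8096)]  |A|=51.592
11. canonical 5-gon: [(0.1857, 32.189) (14.7194, 23.0957) (17.4341, 23.8049) (20.7022, 25.2766) (21.3491, 25.8096)]
12. shoelace: 51.592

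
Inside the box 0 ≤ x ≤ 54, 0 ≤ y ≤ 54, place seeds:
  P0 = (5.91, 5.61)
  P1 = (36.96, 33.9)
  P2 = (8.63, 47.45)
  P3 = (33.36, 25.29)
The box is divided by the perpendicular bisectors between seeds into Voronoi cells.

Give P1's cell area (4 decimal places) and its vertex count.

1. box [0,54]×[0,54]: [(0, 0) (54, 0) (54, 54) (0, 54)]
2. ⊥bis P1·P0 via (21.435,19.755): [(0, 43.2812) (39.434, 0) (54, 0) (54, 54) (0, 54)]  |A|=2062.6242
3. ⊥bis P1·P2 via (22.795,40.675): [(15.7654, 25.9777) (39.434, 0) (54, 0) (54, 54) (29.1682, 54)]  |A|=1569.4509
4. ⊥bis P1·P3 via (35.16,29.595): [(20.4394, 35.75) (54, 21.7176) (54, 54) (29.1682, 54)]  |A|=768.298
5. canonical 4-gon: [(20.4394, 35.75) (54, 21.7176) (54, 54) (29.1682, 54)]
6. shoelace: 768.298

Area of P1's cell: 768.2980 (4 vertices)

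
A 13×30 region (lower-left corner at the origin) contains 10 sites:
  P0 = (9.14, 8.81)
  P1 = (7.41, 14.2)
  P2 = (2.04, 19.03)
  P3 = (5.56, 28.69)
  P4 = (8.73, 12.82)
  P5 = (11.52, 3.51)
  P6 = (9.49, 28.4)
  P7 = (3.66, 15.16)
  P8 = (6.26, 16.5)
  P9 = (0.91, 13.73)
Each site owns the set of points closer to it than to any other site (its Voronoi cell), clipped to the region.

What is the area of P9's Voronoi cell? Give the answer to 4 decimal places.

1. box [0,13]×[0,30]: [(0, 0) (13, 0) (13, 30) (0, 30)]
2. ⊥bis P9·P0 via (5.025,11.27): [(0, 2.8644) (13, 24.6103) (13, 30) (0, 30)]  |A|=211.4147
3. ⊥bis P9·P1 via (4.16,13.965): [(0, 2.8644) (4.4272, 10.27) (3.0005, 30) (0, 30)]  |A|=89.6676
4. ⊥bis P9·P2 via (1.475,16.38): [(0, 16.6945) (0, 2.8644) (4.4272, 10.27) (4.0247, 15.8364)]  |A|=41.643
5. ⊥bis P9·P3 via (3.235,21.21): [(0, 16.6945) (0, 2.8644) (4.4272, 10.27) (4.0247, 15.8364)]  |A|=41.643
6. ⊥bis P9·P4 via (4.82,13.275): [(0, 16.6945) (0, 2.8644) (4.4272, 10.27) (4.0247, 15.8364)]  |A|=41.643
7. ⊥bis P9·P5 via (6.215,8.62): [(0, 16.6945) (0, 2.8644) (4.4272, 10.27) (4.0247, 15.8364)]  |A|=41.643
8. ⊥bis P9·P6 via (5.2,21.065): [(0, 16.6945) (0, 2.8644) (4.4272, 10.27) (4.0247, 15.8364)]  |A|=41.643
9. ⊥bis P9·P7 via (2.285,14.445): [(1.2543, 16.427) (0, 16.6945) (0, 2.8644) (4.4272, 10.27) (4.4225, 10.3344)]  |A|=34.1393
10. ⊥bis P9·P8 via (3.585,15.115): [(1.2543, 16.427) (0, 16.6945) (0, 2.8644) (4.4272, 10.27) (4.4225, 10.3344)]  |A|=34.1393
11. canonical 5-gon: [(1.2543, 16.427) (0, 16.6945) (0, 2.8644) (4.4272, 10.27) (4.4225, 10.3344)]
12. shoelace: 34.1393

Area of P9's cell: 34.1393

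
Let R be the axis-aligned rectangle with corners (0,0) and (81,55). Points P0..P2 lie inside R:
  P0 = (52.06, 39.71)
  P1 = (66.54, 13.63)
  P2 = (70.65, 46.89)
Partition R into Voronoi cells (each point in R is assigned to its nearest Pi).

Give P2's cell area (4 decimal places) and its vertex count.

Area of P2's cell: 488.8081 (4 vertices)

1. box [0,81]×[0,55]: [(0, 0) (81, 0) (81, 55) (0, 55)]
2. ⊥bis P2·P0 via (61.355,43.3): [(78.0787, 0) (81, 0) (81, 55) (56.8361, 55)]  |A|=744.8419
3. ⊥bis P2·P1 via (68.595,30.26): [(66.281, 30.5459) (81, 28.7271) (81, 55) (56.8361, 55)]  |A|=488.8081
4. canonical 4-gon: [(66.281, 30.5459) (81, 28.7271) (81, 55) (56.8361, 55)]
5. shoelace: 488.8081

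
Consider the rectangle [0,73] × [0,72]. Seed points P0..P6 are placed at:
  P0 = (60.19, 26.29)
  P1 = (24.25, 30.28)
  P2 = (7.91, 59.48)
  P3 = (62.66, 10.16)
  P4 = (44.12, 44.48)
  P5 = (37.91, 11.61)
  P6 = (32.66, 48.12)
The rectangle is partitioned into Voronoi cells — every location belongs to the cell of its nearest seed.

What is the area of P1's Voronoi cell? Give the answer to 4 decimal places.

Area of P1's cell: 1065.6796

1. box [0,73]×[0,72]: [(0, 0) (73, 0) (73, 72) (0, 72)]
2. ⊥bis P1·P0 via (42.22,28.285): [(0, 0) (39.0798, 0) (47.0732, 72) (0, 72)]  |A|=3101.5085
3. ⊥bis P1·P2 via (16.08,44.88): [(0, 35.8818) (0, 0) (39.0798, 0) (45.9159, 61.5758)]  |A|=2026.9598
4. ⊥bis P1·P3 via (43.455,20.22): [(0, 35.8818) (0, 0) (32.8633, 0) (40.7517, 15.0593) (45.9159, 61.5758)]  |A|=1980.1516
5. ⊥bis P1·P4 via (34.185,37.38): [(25.1843, 49.9747) (0, 35.8818) (0, 0) (32.8633, 0) (40.7517, 15.0593) (42.0136, 26.4255)]  |A|=1638.4262
6. ⊥bis P1·P5 via (31.08,20.945): [(40.8314, 28.0797) (25.1843, 49.9747) (0, 35.8818) (0, 0) (2.4531, 0)]  |A|=1152.9553
7. ⊥bis P1·P6 via (28.455,39.2): [(40.8314, 28.0797) (35.1347, 36.0511) (16.2291, 44.9634) (0, 35.8818) (0, 0) (2.4531, 0)]  |A|=1065.6796
8. canonical 6-gon: [(40.8314, 28.0797) (35.1347, 36.0511) (16.2291, 44.9634) (0, 35.8818) (0, 0) (2.4531, 0)]
9. shoelace: 1065.6796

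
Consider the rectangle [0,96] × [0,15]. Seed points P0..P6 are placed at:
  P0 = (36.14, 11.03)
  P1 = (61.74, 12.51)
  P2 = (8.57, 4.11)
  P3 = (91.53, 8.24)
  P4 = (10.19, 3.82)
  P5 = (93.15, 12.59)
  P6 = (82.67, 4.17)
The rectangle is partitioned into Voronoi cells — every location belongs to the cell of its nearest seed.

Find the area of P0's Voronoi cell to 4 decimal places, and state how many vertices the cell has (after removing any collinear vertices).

Area of P0's cell: 390.6405 (4 vertices)

1. box [0,96]×[0,15]: [(0, 0) (96, 0) (96, 15) (0, 15)]
2. ⊥bis P0·P1 via (48.94,11.77): [(0, 0) (49.6205, 0) (48.7533, 15) (0, 15)]  |A|=737.8029
3. ⊥bis P0·P2 via (22.355,7.57): [(24.2551, 0) (49.6205, 0) (48.7533, 15) (20.4901, 15)]  |A|=402.2143
4. ⊥bis P0·P3 via (63.835,9.635): [(24.2551, 0) (49.6205, 0) (48.7533, 15) (20.4901, 15)]  |A|=402.2143
5. ⊥bis P0·P4 via (23.165,7.425): [(25.228, 0) (49.6205, 0) (48.7533, 15) (21.0603, 15)]  |A|=390.6405
6. ⊥bis P0·P5 via (64.645,11.81): [(25.228, 0) (49.6205, 0) (48.7533, 15) (21.0603, 15)]  |A|=390.6405
7. ⊥bis P0·P6 via (59.405,7.6): [(25.228, 0) (49.6205, 0) (48.7533, 15) (21.0603, 15)]  |A|=390.6405
8. canonical 4-gon: [(25.228, 0) (49.6205, 0) (48.7533, 15) (21.0603, 15)]
9. shoelace: 390.6405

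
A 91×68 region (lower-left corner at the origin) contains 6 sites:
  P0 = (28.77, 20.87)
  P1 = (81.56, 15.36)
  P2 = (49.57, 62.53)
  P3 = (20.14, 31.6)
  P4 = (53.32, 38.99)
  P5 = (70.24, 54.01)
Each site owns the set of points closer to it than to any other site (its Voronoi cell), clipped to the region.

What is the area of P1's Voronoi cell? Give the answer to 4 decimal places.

1. box [0,91]×[0,68]: [(0, 0) (91, 0) (91, 68) (0, 68)]
2. ⊥bis P1·P0 via (55.165,18.115): [(53.2742, 0) (91, 0) (91, 68) (60.3718, 68)]  |A|=2324.0353
3. ⊥bis P1·P2 via (65.565,38.945): [(56.7125, 32.9414) (53.2742, 0) (91, 0) (91, 56.1946)]  |A|=1584.7558
4. ⊥bis P1·P3 via (50.85,23.48): [(56.7125, 32.9414) (53.2742, 0) (91, 0) (91, 56.1946)]  |A|=1584.7558
5. ⊥bis P1·P4 via (67.44,27.175): [(54.496, 11.7058) (53.2742, 0) (91, 0) (91, 55.3313)]  |A|=1230.7116
6. ⊥bis P1·P5 via (75.9,34.685): [(73.0177, 33.8408) (54.496, 11.7058) (53.2742, 0) (91, 0) (91, 39.1076)]  |A|=1084.8407
7. canonical 5-gon: [(73.0177, 33.8408) (54.496, 11.7058) (53.2742, 0) (91, 0) (91, 39.1076)]
8. shoelace: 1084.8407

Area of P1's cell: 1084.8407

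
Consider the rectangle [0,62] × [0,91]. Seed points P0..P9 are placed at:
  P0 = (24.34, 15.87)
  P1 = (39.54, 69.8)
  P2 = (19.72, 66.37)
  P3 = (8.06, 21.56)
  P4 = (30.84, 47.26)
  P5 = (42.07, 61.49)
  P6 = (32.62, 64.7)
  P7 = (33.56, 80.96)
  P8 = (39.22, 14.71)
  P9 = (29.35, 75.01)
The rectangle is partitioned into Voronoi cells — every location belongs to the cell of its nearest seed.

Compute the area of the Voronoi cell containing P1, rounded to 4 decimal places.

Area of P1's cell: 368.4828

1. box [0,62]×[0,91]: [(0, 0) (62, 0) (62, 91) (0, 91)]
2. ⊥bis P1·P0 via (31.94,42.835): [(0, 51.8372) (62, 34.3627) (62, 91) (0, 91)]  |A|=2969.804
3. ⊥bis P1·P2 via (29.63,68.085): [(34.1053, 42.2247) (62, 34.3627) (62, 91) (25.6644, 91)]  |A|=1676.08
4. ⊥bis P1·P3 via (23.8,45.68): [(34.1053, 42.2247) (62, 34.3627) (62, 91) (25.6644, 91)]  |A|=1676.08
5. ⊥bis P1·P4 via (35.19,58.53): [(31.0039, 60.1457) (62, 48.1819) (62, 91) (25.6644, 91)]  |A|=1224.1509
6. ⊥bis P1·P5 via (40.805,65.645): [(30.5904, 62.5352) (62, 72.0979) (62, 91) (25.6644, 91)]  |A|=813.9976
7. ⊥bis P1·P6 via (36.08,67.25): [(27.8395, 78.4312) (37.912, 64.7642) (62, 72.0979) (62, 91) (25.6644, 91)]  |A|=752.7396
8. ⊥bis P1·P7 via (36.55,75.38): [(31.9176, 72.8978) (37.912, 64.7642) (62, 72.0979) (62, 89.0172)]  |A|=374.4275
9. ⊥bis P1·P8 via (39.38,42.255): [(31.9176, 72.8978) (37.912, 64.7642) (62, 72.0979) (62, 89.0172)]  |A|=374.4275
10. ⊥bis P1·P9 via (34.445,72.405): [(35.7457, 74.949) (33.5586, 70.6712) (37.912, 64.7642) (62, 72.0979) (62, 89.0172)]  |A|=368.4828
11. canonical 5-gon: [(35.7457, 74.949) (33.5586, 70.6712) (37.912, 64.7642) (62, 72.0979) (62, 89.0172)]
12. shoelace: 368.4828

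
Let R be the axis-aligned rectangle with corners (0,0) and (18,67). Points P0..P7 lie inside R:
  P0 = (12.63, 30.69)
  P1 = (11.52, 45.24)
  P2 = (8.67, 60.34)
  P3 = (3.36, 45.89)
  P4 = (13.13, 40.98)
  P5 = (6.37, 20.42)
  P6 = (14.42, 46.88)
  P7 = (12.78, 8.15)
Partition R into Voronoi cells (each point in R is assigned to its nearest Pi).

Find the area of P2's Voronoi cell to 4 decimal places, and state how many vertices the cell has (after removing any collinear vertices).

Area of P2's cell: 232.6532 (6 vertices)

1. box [0,18]×[0,67]: [(0, 0) (18, 0) (18, 67) (0, 67)]
2. ⊥bis P2·P0 via (10.65,45.515): [(0, 44.0926) (18, 46.4967) (18, 67) (0, 67)]  |A|=390.6967
3. ⊥bis P2·P1 via (10.095,52.79): [(0, 50.8847) (18, 54.282) (18, 67) (0, 67)]  |A|=259.5001
4. ⊥bis P2·P3 via (6.015,53.115): [(0, 55.3254) (7.9838, 52.3915) (18, 54.282) (18, 67) (0, 67)]  |A|=241.7733
5. ⊥bis P2·P4 via (10.9,50.66): [(0, 55.3254) (7.9838, 52.3915) (18, 54.282) (18, 67) (0, 67)]  |A|=241.7733
6. ⊥bis P2·P5 via (7.52,40.38): [(0, 55.3254) (7.9838, 52.3915) (18, 54.282) (18, 67) (0, 67)]  |A|=241.7733
7. ⊥bis P2·P6 via (11.545,53.61): [(0, 55.3254) (7.9838, 52.3915) (9.2539, 52.6312) (18, 56.3675) (18, 67) (0, 67)]  |A|=232.6532
8. ⊥bis P2·P7 via (10.725,34.245): [(0, 55.3254) (7.9838, 52.3915) (9.2539, 52.6312) (18, 56.3675) (18, 67) (0, 67)]  |A|=232.6532
9. canonical 6-gon: [(0, 55.3254) (7.9838, 52.3915) (9.2539, 52.6312) (18, 56.3675) (18, 67) (0, 67)]
10. shoelace: 232.6532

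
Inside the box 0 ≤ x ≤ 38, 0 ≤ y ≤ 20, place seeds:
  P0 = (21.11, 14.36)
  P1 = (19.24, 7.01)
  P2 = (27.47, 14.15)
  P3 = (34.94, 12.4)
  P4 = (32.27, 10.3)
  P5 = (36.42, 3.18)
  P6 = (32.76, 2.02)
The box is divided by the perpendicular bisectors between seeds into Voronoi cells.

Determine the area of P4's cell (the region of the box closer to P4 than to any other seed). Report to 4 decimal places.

1. box [0,38]×[0,20]: [(0, 0) (38, 0) (38, 20) (0, 20)]
2. ⊥bis P4·P0 via (26.69,12.33): [(22.2044, 0) (38, 0) (38, 20) (29.4803, 20)]  |A|=243.153
3. ⊥bis P4·P1 via (25.755,8.655): [(25.5903, 9.3072) (27.9403, 0) (38, 0) (38, 20) (29.4803, 20)]  |A|=216.46
4. ⊥bis P4·P2 via (29.87,12.225): [(26.0547, 7.4682) (27.9403, 0) (38, 0) (38, 20) (36.1062, 20)]  |A|=168.8836
5. ⊥bis P4·P3 via (33.605,11.35): [(31.4083, 14.1429) (26.0547, 7.4682) (27.9403, 0) (38, 0) (38, 5.7621)]  |A|=116.4117
6. ⊥bis P4·P5 via (34.345,6.74): [(36.3237, 7.8933) (31.4083, 14.1429) (26.0547, 7.4682) (27.2785, 2.6212)]  |A|=58.2809
7. ⊥bis P4·P6 via (32.515,6.16): [(33.4443, 6.215) (36.3237, 7.8933) (31.4083, 14.1429) (26.0547, 7.4682) (26.4752, 5.8026)]  |A|=47.0296
8. canonical 5-gon: [(33.4443, 6.215) (36.3237, 7.8933) (31.4083, 14.1429) (26.0547, 7.4682) (26.4752, 5.8026)]
9. shoelace: 47.0296

Area of P4's cell: 47.0296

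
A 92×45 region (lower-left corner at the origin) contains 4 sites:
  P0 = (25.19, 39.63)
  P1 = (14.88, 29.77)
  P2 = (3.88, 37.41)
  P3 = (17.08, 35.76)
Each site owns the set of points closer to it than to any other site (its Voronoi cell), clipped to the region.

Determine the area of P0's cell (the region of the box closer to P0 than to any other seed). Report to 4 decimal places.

Area of P0's cell: 2655.2444

1. box [0,92]×[0,45]: [(0, 0) (92, 0) (92, 45) (0, 45)]
2. ⊥bis P0·P1 via (20.035,34.7): [(53.2205, 0) (92, 0) (92, 45) (10.1846, 45)]  |A|=2713.3872
3. ⊥bis P0·P2 via (14.535,38.52): [(14.3092, 40.6871) (53.2205, 0) (92, 0) (92, 45) (13.8599, 45)]  |A|=2705.4614
4. ⊥bis P0·P3 via (21.135,37.695): [(25.0829, 29.4217) (53.2205, 0) (92, 0) (92, 45) (17.6491, 45)]  |A|=2655.2444
5. canonical 5-gon: [(25.0829, 29.4217) (53.2205, 0) (92, 0) (92, 45) (17.6491, 45)]
6. shoelace: 2655.2444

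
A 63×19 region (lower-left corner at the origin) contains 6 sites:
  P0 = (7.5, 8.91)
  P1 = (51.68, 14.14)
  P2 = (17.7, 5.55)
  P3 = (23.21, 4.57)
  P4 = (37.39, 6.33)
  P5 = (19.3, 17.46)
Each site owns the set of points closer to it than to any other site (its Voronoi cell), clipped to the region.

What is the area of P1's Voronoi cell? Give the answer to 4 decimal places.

1. box [0,63]×[0,19]: [(0, 0) (63, 0) (63, 19) (0, 19)]
2. ⊥bis P1·P0 via (29.59,11.525): [(30.9543, 0) (63, 0) (63, 19) (28.7051, 19)]  |A|=630.2354
3. ⊥bis P1·P2 via (34.69,9.845): [(37.1788, 0) (63, 0) (63, 19) (32.3757, 19)]  |A|=536.2329
4. ⊥bis P1·P3 via (37.445,9.355): [(40.5896, 0) (63, 0) (63, 19) (34.2029, 19)]  |A|=486.4711
5. ⊥bis P1·P4 via (44.535,10.235): [(50.1288, 0) (63, 0) (63, 19) (39.7446, 19)]  |A|=343.2026
6. ⊥bis P1·P5 via (35.49,15.8): [(50.1288, 0) (63, 0) (63, 19) (39.7446, 19)]  |A|=343.2026
7. canonical 4-gon: [(50.1288, 0) (63, 0) (63, 19) (39.7446, 19)]
8. shoelace: 343.2026

Area of P1's cell: 343.2026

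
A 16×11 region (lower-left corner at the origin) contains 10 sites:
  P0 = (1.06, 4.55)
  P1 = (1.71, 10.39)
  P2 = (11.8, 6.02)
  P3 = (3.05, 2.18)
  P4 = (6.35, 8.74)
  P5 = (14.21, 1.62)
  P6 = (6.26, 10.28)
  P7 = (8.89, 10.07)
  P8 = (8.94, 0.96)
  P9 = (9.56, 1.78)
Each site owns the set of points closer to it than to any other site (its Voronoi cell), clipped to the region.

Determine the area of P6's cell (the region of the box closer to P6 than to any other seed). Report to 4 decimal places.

Area of P6's cell: 5.4782

1. box [0,16]×[0,11]: [(0, 0) (16, 0) (16, 11) (0, 11)]
2. ⊥bis P6·P0 via (3.66,7.415): [(0, 10.7365) (11.8308, 0) (16, 0) (16, 11) (0, 11)]  |A|=112.4897
3. ⊥bis P6·P1 via (3.985,10.335): [(3.9089, 7.1891) (11.8308, 0) (16, 0) (16, 11) (4.0011, 11)]  |A|=104.3508
4. ⊥bis P6·P2 via (9.03,8.15): [(3.9089, 7.1891) (6.49, 4.8468) (11.2215, 11) (4.0011, 11)]  |A|=27.2404
5. ⊥bis P6·P3 via (4.655,6.23): [(3.9089, 7.1891) (5.2067, 6.0114) (6.8766, 5.3496) (11.2215, 11) (4.0011, 11)]  |A|=26.6927
6. ⊥bis P6·P4 via (6.305,9.51): [(3.9617, 9.3731) (10.2532, 9.7407) (11.2215, 11) (4.0011, 11)]  |A|=9.6569
7. ⊥bis P6·P5 via (10.235,5.95): [(3.9617, 9.3731) (10.2532, 9.7407) (11.2215, 11) (4.0011, 11)]  |A|=9.6569
8. ⊥bis P6·P7 via (7.575,10.175): [(3.9617, 9.3731) (7.5276, 9.5815) (7.6409, 11) (4.0011, 11)]  |A|=5.4782
9. ⊥bis P6·P8 via (7.6,5.62): [(3.9617, 9.3731) (7.5276, 9.5815) (7.6409, 11) (4.0011, 11)]  |A|=5.4782
10. ⊥bis P6·P9 via (7.91,6.03): [(3.9617, 9.3731) (7.5276, 9.5815) (7.6409, 11) (4.0011, 11)]  |A|=5.4782
11. canonical 4-gon: [(3.9617, 9.3731) (7.5276, 9.5815) (7.6409, 11) (4.0011, 11)]
12. shoelace: 5.4782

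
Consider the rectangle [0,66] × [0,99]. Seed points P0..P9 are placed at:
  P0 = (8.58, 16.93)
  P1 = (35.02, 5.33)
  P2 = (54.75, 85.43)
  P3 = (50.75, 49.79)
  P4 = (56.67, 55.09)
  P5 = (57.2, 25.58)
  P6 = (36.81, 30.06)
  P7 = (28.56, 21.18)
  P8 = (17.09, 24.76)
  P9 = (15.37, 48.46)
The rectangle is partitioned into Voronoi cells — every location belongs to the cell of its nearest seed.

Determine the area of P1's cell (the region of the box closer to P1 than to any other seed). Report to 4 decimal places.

1. box [0,66]×[0,99]: [(0, 0) (66, 0) (66, 99) (0, 99)]
2. ⊥bis P1·P0 via (21.8,11.13): [(16.9169, 0) (66, 0) (66, 99) (60.3511, 99)]  |A|=2709.2301
3. ⊥bis P1·P2 via (44.885,45.38): [(37.6124, 47.1714) (16.9169, 0) (66, 0) (66, 40.179)]  |A|=1727.9503
4. ⊥bis P1·P3 via (42.885,27.56): [(30.8729, 31.8099) (16.9169, 0) (66, 0) (66, 19.3819)]  |A|=1121.0786
5. ⊥bis P1·P4 via (45.845,30.21): [(30.8729, 31.8099) (16.9169, 0) (66, 0) (66, 19.3819)]  |A|=1121.0786
6. ⊥bis P1·P5 via (46.11,15.455): [(31.3239, 31.6503) (30.8729, 31.8099) (16.9169, 0) (60.2202, 0)]  |A|=693.568
7. ⊥bis P1·P6 via (35.915,17.695): [(44.6416, 17.0634) (25.026, 18.4832) (16.9169, 0) (60.2202, 0)]  |A|=556.4846
8. ⊥bis P1·P7 via (31.79,13.255): [(44.6416, 17.0634) (41.663, 17.2789) (20.76, 8.7595) (16.9169, 0) (60.2202, 0)]  |A|=473.0298
9. ⊥bis P1·P8 via (26.055,15.045): [(44.6416, 17.0634) (41.663, 17.2789) (20.76, 8.7595) (16.9169, 0) (60.2202, 0)]  |A|=473.0298
10. ⊥bis P1·P9 via (25.195,26.895): [(44.6416, 17.0634) (41.663, 17.2789) (20.76, 8.7595) (16.9169, 0) (60.2202, 0)]  |A|=473.0298
11. canonical 5-gon: [(44.6416, 17.0634) (41.663, 17.2789) (20.76, 8.7595) (16.9169, 0) (60.2202, 0)]
12. shoelace: 473.0298

Area of P1's cell: 473.0298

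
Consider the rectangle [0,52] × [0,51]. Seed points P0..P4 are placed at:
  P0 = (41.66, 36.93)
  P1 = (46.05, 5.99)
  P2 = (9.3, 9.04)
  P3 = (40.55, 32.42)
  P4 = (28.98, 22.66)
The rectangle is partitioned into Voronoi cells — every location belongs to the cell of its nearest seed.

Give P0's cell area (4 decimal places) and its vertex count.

1. box [0,52]×[0,51]: [(0, 0) (52, 0) (52, 51) (0, 51)]
2. ⊥bis P0·P1 via (43.855,21.46): [(0, 15.2375) (52, 22.6157) (52, 51) (0, 51)]  |A|=1667.8169
3. ⊥bis P0·P2 via (25.48,22.985): [(28.6533, 19.3031) (52, 22.6157) (52, 51) (1.3348, 51)]  |A|=1134.3052
4. ⊥bis P0·P3 via (41.105,34.675): [(8.4854, 42.7033) (52, 31.9935) (52, 51) (1.3348, 51)]  |A|=623.7057
5. ⊥bis P0·P4 via (35.32,29.795): [(25.508, 38.5137) (52, 31.9935) (52, 51) (11.456, 51)]  |A|=504.8814
6. canonical 4-gon: [(25.508, 38.5137) (52, 31.9935) (52, 51) (11.456, 51)]
7. shoelace: 504.8814

Area of P0's cell: 504.8814 (4 vertices)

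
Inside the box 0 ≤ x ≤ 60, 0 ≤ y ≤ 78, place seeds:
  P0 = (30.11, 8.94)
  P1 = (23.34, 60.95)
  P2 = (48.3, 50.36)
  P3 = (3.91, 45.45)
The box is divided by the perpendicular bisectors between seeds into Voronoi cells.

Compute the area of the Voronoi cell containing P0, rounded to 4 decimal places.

1. box [0,60]×[0,78]: [(0, 0) (60, 0) (60, 78) (0, 78)]
2. ⊥bis P0·P1 via (26.725,34.945): [(0, 31.4663) (0, 0) (60, 0) (60, 39.2763)]  |A|=2122.2779
3. ⊥bis P0·P2 via (39.205,29.65): [(27.0512, 34.9875) (0, 31.4663) (0, 0) (60, 0) (60, 20.5177)]  |A|=1813.2405
4. ⊥bis P0·P3 via (17.01,27.195): [(27.5585, 34.7647) (0, 14.9884) (0, 0) (60, 0) (60, 20.5177)]  |A|=1582.2822
5. canonical 5-gon: [(27.5585, 34.7647) (0, 14.9884) (0, 0) (60, 0) (60, 20.5177)]
6. shoelace: 1582.2822

Area of P0's cell: 1582.2822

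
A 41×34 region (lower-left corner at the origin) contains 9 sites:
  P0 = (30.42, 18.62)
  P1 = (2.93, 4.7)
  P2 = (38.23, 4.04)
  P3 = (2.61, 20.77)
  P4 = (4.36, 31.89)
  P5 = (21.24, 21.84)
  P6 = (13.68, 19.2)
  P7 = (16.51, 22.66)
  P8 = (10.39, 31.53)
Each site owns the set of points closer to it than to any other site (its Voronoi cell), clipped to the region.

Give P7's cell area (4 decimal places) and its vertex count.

Area of P7's cell: 61.8212 (3 vertices)

1. box [0,41]×[0,34]: [(0, 0) (41, 0) (41, 34) (0, 34)]
2. ⊥bis P7·P0 via (23.465,20.64): [(0, 0) (17.4703, 0) (27.3453, 34) (0, 34)]  |A|=761.8653
3. ⊥bis P7·P1 via (9.72,13.68): [(0, 21.0295) (19.3326, 6.4117) (27.3453, 34) (0, 34)]  |A|=502.5806
4. ⊥bis P7·P2 via (27.37,13.35): [(0, 21.0295) (19.3326, 6.4117) (27.3453, 34) (0, 34)]  |A|=502.5806
5. ⊥bis P7·P3 via (9.56,21.715): [(10.7594, 12.8941) (19.3326, 6.4117) (27.3453, 34) (7.8896, 34)]  |A|=349.545
6. ⊥bis P7·P4 via (10.435,27.275): [(9.0516, 25.454) (10.7594, 12.8941) (19.3326, 6.4117) (27.3453, 34) (15.5438, 34)]  |A|=316.8384
7. ⊥bis P7·P5 via (18.875,22.25): [(9.0516, 25.454) (10.7594, 12.8941) (16.5005, 8.5531) (20.912, 34) (15.5438, 34)]  |A|=187.34
8. ⊥bis P7·P6 via (15.095,20.93): [(9.2479, 25.7124) (18.2052, 18.3861) (20.912, 34) (15.5438, 34)]  |A|=102.0886
9. ⊥bis P7·P8 via (13.45,27.095): [(10.2538, 24.8897) (18.2052, 18.3861) (20.5661, 32.0049)]  |A|=61.8212
10. canonical 3-gon: [(10.2538, 24.8897) (18.2052, 18.3861) (20.5661, 32.0049)]
11. shoelace: 61.8212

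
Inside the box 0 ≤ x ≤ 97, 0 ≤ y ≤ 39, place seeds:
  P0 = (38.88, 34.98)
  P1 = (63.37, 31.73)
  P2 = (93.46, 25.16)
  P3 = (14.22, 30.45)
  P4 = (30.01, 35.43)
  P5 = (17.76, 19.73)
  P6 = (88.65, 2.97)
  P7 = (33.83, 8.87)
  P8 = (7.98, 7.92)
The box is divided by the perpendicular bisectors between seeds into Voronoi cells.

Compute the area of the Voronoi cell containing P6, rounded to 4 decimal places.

Area of P6's cell: 478.0501

1. box [0,97]×[0,39]: [(0, 0) (97, 0) (97, 39) (0, 39)]
2. ⊥bis P6·P0 via (63.765,18.975): [(51.5611, 0) (97, 0) (97, 39) (76.6442, 39)]  |A|=1282.9963
3. ⊥bis P6·P1 via (76.01,17.35): [(56.2716, 0) (97, 0) (97, 35.8002)]  |A|=729.0415
4. ⊥bis P6·P2 via (91.055,14.065): [(75.9883, 17.3309) (56.2716, 0) (97, 0) (97, 12.7763)]  |A|=487.1564
5. ⊥bis P6·P3 via (51.435,16.71): [(75.9883, 17.3309) (56.2716, 0) (97, 0) (97, 12.7763)]  |A|=487.1564
6. ⊥bis P6·P4 via (59.33,19.2): [(75.9883, 17.3309) (56.2716, 0) (97, 0) (97, 12.7763)]  |A|=487.1564
7. ⊥bis P6·P5 via (53.205,11.35): [(75.9883, 17.3309) (56.2716, 0) (97, 0) (97, 12.7763)]  |A|=487.1564
8. ⊥bis P6·P7 via (61.24,5.92): [(75.9883, 17.3309) (61.0554, 4.2049) (60.6029, 0) (97, 0) (97, 12.7763)]  |A|=478.0501
9. ⊥bis P6·P8 via (48.315,5.445): [(75.9883, 17.3309) (61.0554, 4.2049) (60.6029, 0) (97, 0) (97, 12.7763)]  |A|=478.0501
10. canonical 5-gon: [(75.9883, 17.3309) (61.0554, 4.2049) (60.6029, 0) (97, 0) (97, 12.7763)]
11. shoelace: 478.0501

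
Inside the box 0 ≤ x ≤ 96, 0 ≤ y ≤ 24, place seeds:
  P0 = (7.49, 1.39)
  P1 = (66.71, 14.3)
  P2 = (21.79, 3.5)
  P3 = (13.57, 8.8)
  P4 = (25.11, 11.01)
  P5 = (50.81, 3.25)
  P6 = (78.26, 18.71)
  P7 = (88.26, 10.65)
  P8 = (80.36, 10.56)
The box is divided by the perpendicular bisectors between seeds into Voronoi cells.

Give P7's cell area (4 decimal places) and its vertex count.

1. box [0,96]×[0,24]: [(0, 0) (96, 0) (96, 24) (0, 24)]
2. ⊥bis P7·P0 via (47.875,6.02): [(48.5652, 0) (96, 0) (96, 24) (45.8137, 24)]  |A|=1171.4541
3. ⊥bis P7·P1 via (77.485,12.475): [(75.3721, 0) (96, 0) (96, 24) (79.437, 24)]  |A|=446.2909
4. ⊥bis P7·P2 via (55.025,7.075): [(75.3721, 0) (96, 0) (96, 24) (79.437, 24)]  |A|=446.2909
5. ⊥bis P7·P3 via (50.915,9.725): [(75.3721, 0) (96, 0) (96, 24) (79.437, 24)]  |A|=446.2909
6. ⊥bis P7·P4 via (56.685,10.83): [(75.3721, 0) (96, 0) (96, 24) (79.437, 24)]  |A|=446.2909
7. ⊥bis P7·P5 via (69.535,6.95): [(75.3721, 0) (96, 0) (96, 24) (79.437, 24)]  |A|=446.2909
8. ⊥bis P7·P6 via (83.26,14.68): [(76.4214, 6.1954) (75.3721, 0) (96, 0) (96, 24) (90.7719, 24)]  |A|=345.3842
9. ⊥bis P7·P8 via (84.31,10.605): [(84.2496, 15.9078) (84.4308, 0) (96, 0) (96, 24) (90.7719, 24)]  |A|=254.1783
10. canonical 5-gon: [(84.2496, 15.9078) (84.4308, 0) (96, 0) (96, 24) (90.7719, 24)]
11. shoelace: 254.1783

Area of P7's cell: 254.1783 (5 vertices)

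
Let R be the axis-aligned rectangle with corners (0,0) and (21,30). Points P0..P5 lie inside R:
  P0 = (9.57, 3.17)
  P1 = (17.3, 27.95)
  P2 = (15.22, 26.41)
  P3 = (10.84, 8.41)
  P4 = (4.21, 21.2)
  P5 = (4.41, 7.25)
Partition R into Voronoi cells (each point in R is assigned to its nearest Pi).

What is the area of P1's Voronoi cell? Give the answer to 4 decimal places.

Area of P1's cell: 31.4836

1. box [0,21]×[0,30]: [(0, 0) (21, 0) (21, 30) (0, 30)]
2. ⊥bis P1·P0 via (13.435,15.56): [(0, 19.751) (21, 13.2001) (21, 30) (0, 30)]  |A|=284.0133
3. ⊥bis P1·P2 via (16.26,27.18): [(21, 20.7779) (21, 30) (14.1721, 30)]  |A|=31.4836
4. ⊥bis P1·P3 via (14.07,18.18): [(21, 20.7779) (21, 30) (14.1721, 30)]  |A|=31.4836
5. ⊥bis P1·P4 via (10.755,24.575): [(21, 20.7779) (21, 30) (14.1721, 30)]  |A|=31.4836
6. ⊥bis P1·P5 via (10.855,17.6): [(21, 20.7779) (21, 30) (14.1721, 30)]  |A|=31.4836
7. canonical 3-gon: [(21, 20.7779) (21, 30) (14.1721, 30)]
8. shoelace: 31.4836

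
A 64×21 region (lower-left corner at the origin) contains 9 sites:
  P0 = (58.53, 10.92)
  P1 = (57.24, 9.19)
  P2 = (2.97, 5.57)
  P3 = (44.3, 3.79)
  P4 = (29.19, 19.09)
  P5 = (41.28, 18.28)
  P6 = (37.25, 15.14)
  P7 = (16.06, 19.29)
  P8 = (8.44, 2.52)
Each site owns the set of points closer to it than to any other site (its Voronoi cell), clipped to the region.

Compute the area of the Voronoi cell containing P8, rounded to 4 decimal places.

1. box [0,64]×[0,21]: [(0, 0) (64, 0) (64, 21) (0, 21)]
2. ⊥bis P8·P0 via (33.485,6.72): [(0, 0) (34.6119, 0) (31.0903, 21) (0, 21)]  |A|=689.8731
3. ⊥bis P8·P1 via (32.84,5.855): [(0, 0) (33.6403, 0) (30.77, 21) (0, 21)]  |A|=676.3075
4. ⊥bis P8·P2 via (5.705,4.045): [(3.4496, 0) (33.6403, 0) (30.77, 21) (15.1589, 21)]  |A|=480.9188
5. ⊥bis P8·P3 via (26.37,3.155): [(3.4496, 0) (26.4817, 0) (25.738, 21) (15.1589, 21)]  |A|=352.9187
6. ⊥bis P8·P4 via (18.815,10.805): [(13.3148, 17.6927) (3.4496, 0) (26.4817, 0) (26.4371, 1.2601)]  |A|=211.652
7. ⊥bis P8·P5 via (24.86,10.4): [(13.3148, 17.6927) (3.4496, 0) (26.4817, 0) (26.4371, 1.2601)]  |A|=211.652
8. ⊥bis P8·P6 via (22.845,8.83): [(25.8254, 2.0262) (13.3148, 17.6927) (3.4496, 0) (26.4817, 0) (26.4614, 0.5742)]  |A|=211.4515
9. ⊥bis P8·P7 via (12.25,10.905): [(25.8254, 2.0262) (22.4284, 6.2801) (10.0799, 11.8911) (3.4496, 0) (26.4817, 0) (26.4614, 0.5742)]  |A|=166.5553
10. canonical 6-gon: [(25.8254, 2.0262) (22.4284, 6.2801) (10.0799, 11.8911) (3.4496, 0) (26.4817, 0) (26.4614, 0.5742)]
11. shoelace: 166.5553

Area of P8's cell: 166.5553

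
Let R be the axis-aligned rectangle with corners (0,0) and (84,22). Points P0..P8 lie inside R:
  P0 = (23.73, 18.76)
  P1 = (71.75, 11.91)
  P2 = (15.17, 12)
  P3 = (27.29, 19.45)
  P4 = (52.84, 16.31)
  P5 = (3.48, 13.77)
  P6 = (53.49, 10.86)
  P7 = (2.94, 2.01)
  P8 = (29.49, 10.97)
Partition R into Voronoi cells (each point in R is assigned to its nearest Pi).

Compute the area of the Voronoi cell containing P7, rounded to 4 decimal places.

1. box [0,84]×[0,22]: [(0, 0) (84, 0) (84, 22) (0, 22)]
2. ⊥bis P7·P0 via (13.335,10.385): [(0, 0) (21.7019, 0) (3.9771, 22) (0, 22)]  |A|=282.4692
3. ⊥bis P7·P1 via (37.345,6.96): [(0, 0) (21.7019, 0) (3.9771, 22) (0, 22)]  |A|=282.4692
4. ⊥bis P7·P2 via (9.055,7.005): [(0, 18.0904) (0, 0) (14.777, 0)]  |A|=133.6605
5. ⊥bis P7·P3 via (15.115,10.73): [(0, 18.0904) (0, 0) (14.777, 0)]  |A|=133.6605
6. ⊥bis P7·P4 via (27.89,9.16): [(0, 18.0904) (0, 0) (14.777, 0)]  |A|=133.6605
7. ⊥bis P7·P5 via (3.21,7.89): [(8.5317, 7.6456) (0, 8.0374) (0, 0) (14.777, 0)]  |A|=90.7761
8. ⊥bis P7·P6 via (28.215,6.435): [(8.5317, 7.6456) (0, 8.0374) (0, 0) (14.777, 0)]  |A|=90.7761
9. ⊥bis P7·P8 via (16.215,6.49): [(8.5317, 7.6456) (0, 8.0374) (0, 0) (14.777, 0)]  |A|=90.7761
10. canonical 4-gon: [(8.5317, 7.6456) (0, 8.0374) (0, 0) (14.777, 0)]
11. shoelace: 90.7761

Area of P7's cell: 90.7761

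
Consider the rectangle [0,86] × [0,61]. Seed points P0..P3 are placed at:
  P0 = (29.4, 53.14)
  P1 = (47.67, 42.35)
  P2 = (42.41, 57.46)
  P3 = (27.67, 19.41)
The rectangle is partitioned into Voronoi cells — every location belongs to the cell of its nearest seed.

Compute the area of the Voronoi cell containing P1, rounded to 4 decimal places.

1. box [0,86]×[0,61]: [(0, 0) (86, 0) (86, 61) (0, 61)]
2. ⊥bis P1·P0 via (38.535,47.745): [(10.3375, 0) (86, 0) (86, 61) (46.3632, 61)]  |A|=3516.6286
3. ⊥bis P1·P2 via (45.04,49.905): [(38.4573, 47.6135) (10.3375, 0) (86, 0) (86, 61) (76.9118, 61)]  |A|=3312.1593
4. ⊥bis P1·P3 via (37.67,30.88): [(38.4573, 47.6135) (31.6661, 36.1144) (73.0894, 0) (86, 0) (86, 61) (76.9118, 61)]  |A|=2179.036
5. canonical 6-gon: [(38.4573, 47.6135) (31.6661, 36.1144) (73.0894, 0) (86, 0) (86, 61) (76.9118, 61)]
6. shoelace: 2179.036

Area of P1's cell: 2179.0360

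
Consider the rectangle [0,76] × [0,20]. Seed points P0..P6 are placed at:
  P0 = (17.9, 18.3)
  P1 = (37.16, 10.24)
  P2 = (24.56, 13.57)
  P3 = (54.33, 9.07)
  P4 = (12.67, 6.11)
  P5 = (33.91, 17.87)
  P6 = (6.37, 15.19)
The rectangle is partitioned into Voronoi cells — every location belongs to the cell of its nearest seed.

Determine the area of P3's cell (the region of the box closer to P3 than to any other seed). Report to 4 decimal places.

1. box [0,76]×[0,20]: [(0, 0) (76, 0) (76, 20) (0, 20)]
2. ⊥bis P3·P0 via (36.115,13.685): [(32.6477, 0) (76, 0) (76, 20) (37.715, 20)]  |A|=816.3728
3. ⊥bis P3·P1 via (45.745,9.655): [(45.0871, 0) (76, 0) (76, 20) (46.4499, 20)]  |A|=604.6298
4. ⊥bis P3·P2 via (39.445,11.32): [(45.0871, 0) (76, 0) (76, 20) (46.4499, 20)]  |A|=604.6298
5. ⊥bis P3·P4 via (33.5,7.59): [(45.0871, 0) (76, 0) (76, 20) (46.4499, 20)]  |A|=604.6298
6. ⊥bis P3·P5 via (44.12,13.47): [(46.359, 18.6655) (45.0871, 0) (76, 0) (76, 20) (46.9341, 20)]  |A|=604.3068
7. ⊥bis P3·P6 via (30.35,12.13): [(46.359, 18.6655) (45.0871, 0) (76, 0) (76, 20) (46.9341, 20)]  |A|=604.3068
8. canonical 5-gon: [(46.359, 18.6655) (45.0871, 0) (76, 0) (76, 20) (46.9341, 20)]
9. shoelace: 604.3068

Area of P3's cell: 604.3068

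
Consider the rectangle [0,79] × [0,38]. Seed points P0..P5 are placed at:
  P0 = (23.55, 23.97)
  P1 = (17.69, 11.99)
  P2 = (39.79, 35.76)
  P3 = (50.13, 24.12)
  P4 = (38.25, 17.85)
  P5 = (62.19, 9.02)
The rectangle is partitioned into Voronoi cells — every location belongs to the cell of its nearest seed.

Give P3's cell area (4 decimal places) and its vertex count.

1. box [0,79]×[0,38]: [(0, 0) (79, 0) (79, 38) (0, 38)]
2. ⊥bis P3·P0 via (36.84,24.045): [(36.9757, 0) (79, 0) (79, 38) (36.7612, 38)]  |A|=1600.9981
3. ⊥bis P3·P1 via (33.91,18.055): [(36.9192, 10.0073) (40.6611, 0) (79, 0) (79, 38) (36.7612, 38)]  |A|=1582.5575
4. ⊥bis P3·P2 via (44.96,29.94): [(36.8474, 22.7334) (36.9192, 10.0073) (40.6611, 0) (79, 0) (79, 38) (54.0333, 38)]  |A|=1450.7148
5. ⊥bis P3·P4 via (44.19,20.985): [(41.2181, 26.616) (55.2654, 0) (79, 0) (79, 38) (54.0333, 38)]  |A|=1175.8264
6. ⊥bis P3·P5 via (56.16,16.57): [(41.2181, 26.616) (49.3786, 11.1539) (79, 34.8117) (79, 38) (54.0333, 38)]  |A|=527.8742
7. canonical 5-gon: [(41.2181, 26.616) (49.3786, 11.1539) (79, 34.8117) (79, 38) (54.0333, 38)]
8. shoelace: 527.8742

Area of P3's cell: 527.8742 (5 vertices)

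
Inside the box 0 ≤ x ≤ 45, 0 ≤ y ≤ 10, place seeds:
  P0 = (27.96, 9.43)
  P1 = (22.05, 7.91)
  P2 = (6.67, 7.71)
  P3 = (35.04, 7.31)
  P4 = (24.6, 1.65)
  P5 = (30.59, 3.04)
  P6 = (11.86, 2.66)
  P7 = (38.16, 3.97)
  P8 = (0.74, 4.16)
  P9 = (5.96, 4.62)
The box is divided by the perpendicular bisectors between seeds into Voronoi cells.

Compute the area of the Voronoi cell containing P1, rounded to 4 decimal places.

Area of P1's cell: 54.3603

1. box [0,45]×[0,10]: [(0, 0) (45, 0) (45, 10) (0, 10)]
2. ⊥bis P1·P0 via (25.005,8.67): [(0, 0) (27.2348, 0) (24.6629, 10) (0, 10)]  |A|=259.4889
3. ⊥bis P1·P2 via (14.36,7.81): [(14.4616, 0) (27.2348, 0) (24.6629, 10) (14.3315, 10)]  |A|=115.5235
4. ⊥bis P1·P3 via (28.545,7.61): [(14.4616, 0) (27.2348, 0) (24.6629, 10) (14.3315, 10)]  |A|=115.5235
5. ⊥bis P1·P4 via (23.325,4.78): [(14.4464, 1.1633) (25.7513, 5.7683) (24.6629, 10) (14.3315, 10)]  |A|=72.0727
6. ⊥bis P1·P5 via (26.32,5.475): [(14.4464, 1.1633) (25.7513, 5.7683) (24.6629, 10) (14.3315, 10)]  |A|=72.0727
7. ⊥bis P1·P6 via (16.955,5.285): [(18.275, 2.7229) (25.7513, 5.7683) (24.6629, 10) (14.5258, 10)]  |A|=54.3603
8. ⊥bis P1·P7 via (30.105,5.94): [(18.275, 2.7229) (25.7513, 5.7683) (24.6629, 10) (14.5258, 10)]  |A|=54.3603
9. ⊥bis P1·P8 via (11.395,6.035): [(18.275, 2.7229) (25.7513, 5.7683) (24.6629, 10) (14.5258, 10)]  |A|=54.3603
10. ⊥bis P1·P9 via (14.005,6.265): [(18.275, 2.7229) (25.7513, 5.7683) (24.6629, 10) (14.5258, 10)]  |A|=54.3603
11. canonical 4-gon: [(18.275, 2.7229) (25.7513, 5.7683) (24.6629, 10) (14.5258, 10)]
12. shoelace: 54.3603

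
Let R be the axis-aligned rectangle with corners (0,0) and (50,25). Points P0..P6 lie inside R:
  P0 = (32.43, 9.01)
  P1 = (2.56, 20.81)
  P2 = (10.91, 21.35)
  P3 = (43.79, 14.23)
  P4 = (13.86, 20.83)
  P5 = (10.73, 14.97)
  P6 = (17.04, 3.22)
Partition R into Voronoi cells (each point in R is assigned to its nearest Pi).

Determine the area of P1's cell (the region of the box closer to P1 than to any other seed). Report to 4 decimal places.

1. box [0,50]×[0,25]: [(0, 0) (50, 0) (50, 25) (0, 25)]
2. ⊥bis P1·P0 via (17.495,14.91): [(0, 0) (11.6049, 0) (21.481, 25) (0, 25)]  |A|=413.5735
3. ⊥bis P1·P2 via (6.735,21.08): [(0, 0) (8.0983, 0) (6.4815, 25) (0, 25)]  |A|=182.2469
4. ⊥bis P1·P3 via (23.175,17.52): [(0, 0) (8.0983, 0) (6.4815, 25) (0, 25)]  |A|=182.2469
5. ⊥bis P1·P4 via (8.21,20.82): [(0, 0) (8.0983, 0) (6.4815, 25) (0, 25)]  |A|=182.2469
6. ⊥bis P1·P5 via (6.645,17.89): [(0, 8.5938) (6.9167, 18.2701) (6.4815, 25) (0, 25)]  |A|=78.5482
7. ⊥bis P1·P6 via (9.8,12.015): [(0, 8.5938) (6.9167, 18.2701) (6.4815, 25) (0, 25)]  |A|=78.5482
8. canonical 4-gon: [(0, 8.5938) (6.9167, 18.2701) (6.4815, 25) (0, 25)]
9. shoelace: 78.5482

Area of P1's cell: 78.5482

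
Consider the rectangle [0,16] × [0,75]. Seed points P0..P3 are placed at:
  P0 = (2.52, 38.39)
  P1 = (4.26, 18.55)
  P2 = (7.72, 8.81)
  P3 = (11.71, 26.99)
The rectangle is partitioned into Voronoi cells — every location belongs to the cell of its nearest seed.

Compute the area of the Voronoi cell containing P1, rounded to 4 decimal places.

1. box [0,16]×[0,75]: [(0, 0) (16, 0) (16, 75) (0, 75)]
2. ⊥bis P1·P0 via (3.39,28.47): [(0, 28.1727) (0, 0) (16, 0) (16, 29.5759)]  |A|=461.9889
3. ⊥bis P1·P2 via (5.99,13.68): [(0, 28.1727) (0, 11.5521) (16, 17.2359) (16, 29.5759)]  |A|=231.6845
4. ⊥bis P1·P3 via (7.985,22.77): [(1.6959, 28.3214) (0, 28.1727) (0, 11.5521) (14.7554, 16.7938)]  |A|=133.3672
5. canonical 4-gon: [(1.6959, 28.3214) (0, 28.1727) (0, 11.5521) (14.7554, 16.7938)]
6. shoelace: 133.3672

Area of P1's cell: 133.3672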